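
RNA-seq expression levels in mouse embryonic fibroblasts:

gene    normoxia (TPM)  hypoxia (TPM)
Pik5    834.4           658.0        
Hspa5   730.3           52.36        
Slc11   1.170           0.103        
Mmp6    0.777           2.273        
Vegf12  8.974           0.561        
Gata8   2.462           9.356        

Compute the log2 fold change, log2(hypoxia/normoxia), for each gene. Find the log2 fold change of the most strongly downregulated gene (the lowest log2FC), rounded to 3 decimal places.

log2(658.0/834.4) = -0.343  (Pik5)
log2(52.36/730.3) = -3.802  (Hspa5)
log2(0.103/1.170) = -3.506  (Slc11)
log2(2.273/0.777) = 1.549  (Mmp6)
log2(0.561/8.974) = -4.000  (Vegf12)
log2(9.356/2.462) = 1.926  (Gata8)
Vegf12 is most strongly downregulated.

-4.000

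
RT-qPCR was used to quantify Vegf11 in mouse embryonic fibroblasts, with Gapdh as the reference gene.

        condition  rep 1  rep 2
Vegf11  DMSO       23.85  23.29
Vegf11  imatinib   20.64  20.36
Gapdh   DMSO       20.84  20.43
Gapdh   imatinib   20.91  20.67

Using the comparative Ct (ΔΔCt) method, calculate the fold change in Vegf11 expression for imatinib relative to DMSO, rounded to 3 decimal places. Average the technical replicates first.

9.350

Mean Ct: Vegf11 DMSO 23.570; Vegf11 imatinib 20.500; Gapdh DMSO 20.635; Gapdh imatinib 20.790
ΔCt(DMSO) = 23.570 − 20.635 = 2.935
ΔCt(imatinib) = 20.500 − 20.790 = -0.290
ΔΔCt = -0.290 − 2.935 = -3.225
Fold change = 2^(−(-3.225)) = 2^3.225 = 9.3502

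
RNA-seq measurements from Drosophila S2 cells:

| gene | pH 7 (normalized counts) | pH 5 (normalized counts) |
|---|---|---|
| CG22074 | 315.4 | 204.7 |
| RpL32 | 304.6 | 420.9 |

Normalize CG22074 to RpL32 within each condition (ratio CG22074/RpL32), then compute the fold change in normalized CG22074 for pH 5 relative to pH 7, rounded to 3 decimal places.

CG22074/RpL32 (pH 7) = 315.4 / 304.6 = 1.0355
CG22074/RpL32 (pH 5) = 204.7 / 420.9 = 0.48634
Fold change = 0.48634 / 1.0355 = 0.4697

0.470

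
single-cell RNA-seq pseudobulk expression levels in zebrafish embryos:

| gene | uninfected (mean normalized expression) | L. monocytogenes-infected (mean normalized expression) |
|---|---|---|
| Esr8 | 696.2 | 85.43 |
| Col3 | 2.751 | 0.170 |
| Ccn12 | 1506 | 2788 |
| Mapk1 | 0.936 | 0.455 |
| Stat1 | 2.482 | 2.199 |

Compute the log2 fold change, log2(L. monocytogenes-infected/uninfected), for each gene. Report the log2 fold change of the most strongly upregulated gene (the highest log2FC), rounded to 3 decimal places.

0.889

log2(85.43/696.2) = -3.027  (Esr8)
log2(0.170/2.751) = -4.016  (Col3)
log2(2788/1506) = 0.889  (Ccn12)
log2(0.455/0.936) = -1.041  (Mapk1)
log2(2.199/2.482) = -0.175  (Stat1)
Ccn12 is most strongly upregulated.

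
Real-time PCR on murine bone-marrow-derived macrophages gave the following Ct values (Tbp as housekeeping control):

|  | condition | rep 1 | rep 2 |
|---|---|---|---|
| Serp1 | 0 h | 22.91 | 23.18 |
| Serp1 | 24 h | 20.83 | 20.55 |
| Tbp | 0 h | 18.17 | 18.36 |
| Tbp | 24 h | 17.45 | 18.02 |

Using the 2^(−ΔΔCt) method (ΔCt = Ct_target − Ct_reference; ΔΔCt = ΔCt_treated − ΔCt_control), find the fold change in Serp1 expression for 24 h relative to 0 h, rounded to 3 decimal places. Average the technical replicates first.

3.543

Mean Ct: Serp1 0 h 23.045; Serp1 24 h 20.690; Tbp 0 h 18.265; Tbp 24 h 17.735
ΔCt(0 h) = 23.045 − 18.265 = 4.780
ΔCt(24 h) = 20.690 − 17.735 = 2.955
ΔΔCt = 2.955 − 4.780 = -1.825
Fold change = 2^(−(-1.825)) = 2^1.825 = 3.5431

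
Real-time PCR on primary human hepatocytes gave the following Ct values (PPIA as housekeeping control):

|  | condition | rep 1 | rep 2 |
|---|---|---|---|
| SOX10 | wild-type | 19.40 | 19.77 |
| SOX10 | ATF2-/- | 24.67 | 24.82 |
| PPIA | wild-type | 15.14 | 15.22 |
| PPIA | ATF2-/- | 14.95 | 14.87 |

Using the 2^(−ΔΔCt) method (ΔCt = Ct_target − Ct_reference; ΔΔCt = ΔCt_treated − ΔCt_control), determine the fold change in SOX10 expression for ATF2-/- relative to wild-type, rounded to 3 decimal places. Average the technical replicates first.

Mean Ct: SOX10 wild-type 19.585; SOX10 ATF2-/- 24.745; PPIA wild-type 15.180; PPIA ATF2-/- 14.910
ΔCt(wild-type) = 19.585 − 15.180 = 4.405
ΔCt(ATF2-/-) = 24.745 − 14.910 = 9.835
ΔΔCt = 9.835 − 4.405 = 5.430
Fold change = 2^(−5.430) = 0.0232

0.023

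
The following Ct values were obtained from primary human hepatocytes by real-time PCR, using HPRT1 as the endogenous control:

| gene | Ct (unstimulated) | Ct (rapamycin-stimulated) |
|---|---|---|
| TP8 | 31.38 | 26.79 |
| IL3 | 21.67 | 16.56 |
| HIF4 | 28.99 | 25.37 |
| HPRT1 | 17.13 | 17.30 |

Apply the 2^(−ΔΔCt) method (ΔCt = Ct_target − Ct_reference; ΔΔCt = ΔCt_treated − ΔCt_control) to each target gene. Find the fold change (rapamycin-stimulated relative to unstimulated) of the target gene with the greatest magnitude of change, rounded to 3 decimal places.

TP8: ΔΔCt = (26.79−17.30) − (31.38−17.13) = 9.49 − 14.25 = -4.76; fold change = 2^4.76 = 27.096
IL3: ΔΔCt = (16.56−17.30) − (21.67−17.13) = -0.74 − 4.54 = -5.28; fold change = 2^5.28 = 38.854
HIF4: ΔΔCt = (25.37−17.30) − (28.99−17.13) = 8.07 − 11.86 = -3.79; fold change = 2^3.79 = 13.833
IL3 has the largest |ΔΔCt| = 5.28.

38.854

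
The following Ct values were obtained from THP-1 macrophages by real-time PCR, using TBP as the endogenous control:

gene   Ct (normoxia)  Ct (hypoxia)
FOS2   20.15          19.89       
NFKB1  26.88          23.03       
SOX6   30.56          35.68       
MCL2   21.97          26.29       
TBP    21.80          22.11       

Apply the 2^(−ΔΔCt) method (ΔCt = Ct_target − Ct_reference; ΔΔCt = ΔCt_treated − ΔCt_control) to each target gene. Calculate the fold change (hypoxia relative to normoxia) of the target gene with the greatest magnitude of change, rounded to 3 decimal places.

FOS2: ΔΔCt = (19.89−22.11) − (20.15−21.80) = -2.22 − (-1.65) = -0.57; fold change = 2^0.57 = 1.485
NFKB1: ΔΔCt = (23.03−22.11) − (26.88−21.80) = 0.92 − 5.08 = -4.16; fold change = 2^4.16 = 17.877
SOX6: ΔΔCt = (35.68−22.11) − (30.56−21.80) = 13.57 − 8.76 = 4.81; fold change = 2^-4.81 = 0.036
MCL2: ΔΔCt = (26.29−22.11) − (21.97−21.80) = 4.18 − 0.17 = 4.01; fold change = 2^-4.01 = 0.062
SOX6 has the largest |ΔΔCt| = 4.81.

0.036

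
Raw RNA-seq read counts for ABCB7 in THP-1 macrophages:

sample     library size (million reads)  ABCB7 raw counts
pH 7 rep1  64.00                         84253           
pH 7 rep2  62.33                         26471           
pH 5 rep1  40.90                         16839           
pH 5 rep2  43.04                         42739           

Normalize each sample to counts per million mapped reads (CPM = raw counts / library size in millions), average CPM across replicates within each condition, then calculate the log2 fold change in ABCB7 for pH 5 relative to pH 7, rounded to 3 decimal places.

CPM(pH 7 rep1) = 84253 / 64.00 = 1316.4531
CPM(pH 7 rep2) = 26471 / 62.33 = 424.6912
CPM(pH 5 rep1) = 16839 / 40.90 = 411.7115
CPM(pH 5 rep2) = 42739 / 43.04 = 993.0065
mean CPM(pH 7) = 870.5721; mean CPM(pH 5) = 702.3590
Fold change = 702.3590 / 870.5721 = 0.80678
log2(0.80678) = -0.3098

-0.310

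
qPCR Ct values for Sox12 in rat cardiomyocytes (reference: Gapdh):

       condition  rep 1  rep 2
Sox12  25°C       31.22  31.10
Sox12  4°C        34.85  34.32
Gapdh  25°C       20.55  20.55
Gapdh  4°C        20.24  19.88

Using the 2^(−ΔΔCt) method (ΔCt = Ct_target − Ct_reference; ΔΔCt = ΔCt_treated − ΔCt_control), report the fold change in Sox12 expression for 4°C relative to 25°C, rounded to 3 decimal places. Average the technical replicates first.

Mean Ct: Sox12 25°C 31.160; Sox12 4°C 34.585; Gapdh 25°C 20.550; Gapdh 4°C 20.060
ΔCt(25°C) = 31.160 − 20.550 = 10.610
ΔCt(4°C) = 34.585 − 20.060 = 14.525
ΔΔCt = 14.525 − 10.610 = 3.915
Fold change = 2^(−3.915) = 0.0663

0.066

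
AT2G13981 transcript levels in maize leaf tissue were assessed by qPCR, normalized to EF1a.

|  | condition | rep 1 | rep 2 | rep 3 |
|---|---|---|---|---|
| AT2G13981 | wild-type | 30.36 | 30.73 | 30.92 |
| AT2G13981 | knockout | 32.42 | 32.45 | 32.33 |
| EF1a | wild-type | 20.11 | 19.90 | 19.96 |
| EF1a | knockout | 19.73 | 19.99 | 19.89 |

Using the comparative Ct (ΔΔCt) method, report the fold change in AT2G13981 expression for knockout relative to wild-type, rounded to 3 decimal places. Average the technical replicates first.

Mean Ct: AT2G13981 wild-type 30.670; AT2G13981 knockout 32.400; EF1a wild-type 19.990; EF1a knockout 19.870
ΔCt(wild-type) = 30.670 − 19.990 = 10.680
ΔCt(knockout) = 32.400 − 19.870 = 12.530
ΔΔCt = 12.530 − 10.680 = 1.850
Fold change = 2^(−1.850) = 0.2774

0.277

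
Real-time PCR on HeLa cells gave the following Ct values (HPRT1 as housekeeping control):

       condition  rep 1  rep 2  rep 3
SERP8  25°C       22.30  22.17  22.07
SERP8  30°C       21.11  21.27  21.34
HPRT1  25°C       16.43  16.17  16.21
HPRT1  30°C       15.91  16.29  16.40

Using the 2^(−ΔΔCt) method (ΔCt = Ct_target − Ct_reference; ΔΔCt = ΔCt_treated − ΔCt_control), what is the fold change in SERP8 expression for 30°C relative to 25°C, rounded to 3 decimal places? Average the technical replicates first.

Mean Ct: SERP8 25°C 22.180; SERP8 30°C 21.240; HPRT1 25°C 16.270; HPRT1 30°C 16.200
ΔCt(25°C) = 22.180 − 16.270 = 5.910
ΔCt(30°C) = 21.240 − 16.200 = 5.040
ΔΔCt = 5.040 − 5.910 = -0.870
Fold change = 2^(−(-0.870)) = 2^0.870 = 1.8277

1.828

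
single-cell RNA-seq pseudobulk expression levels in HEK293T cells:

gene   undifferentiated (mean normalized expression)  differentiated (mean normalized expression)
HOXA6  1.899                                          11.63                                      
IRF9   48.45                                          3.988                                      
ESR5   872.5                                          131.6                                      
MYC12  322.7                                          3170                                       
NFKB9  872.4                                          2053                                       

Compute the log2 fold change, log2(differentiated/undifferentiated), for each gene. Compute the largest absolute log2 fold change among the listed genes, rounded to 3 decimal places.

log2(11.63/1.899) = 2.615  (HOXA6)
log2(3.988/48.45) = -3.603  (IRF9)
log2(131.6/872.5) = -2.729  (ESR5)
log2(3170/322.7) = 3.296  (MYC12)
log2(2053/872.4) = 1.235  (NFKB9)
The largest magnitude belongs to IRF9.

3.603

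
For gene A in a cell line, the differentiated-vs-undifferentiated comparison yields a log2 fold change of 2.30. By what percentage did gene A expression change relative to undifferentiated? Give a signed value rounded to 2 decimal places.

392.46%

Fold change = 2^(2.30) = 4.9246
Percent change = (FC − 1) × 100% = (4.9246 − 1) × 100 = 392.46%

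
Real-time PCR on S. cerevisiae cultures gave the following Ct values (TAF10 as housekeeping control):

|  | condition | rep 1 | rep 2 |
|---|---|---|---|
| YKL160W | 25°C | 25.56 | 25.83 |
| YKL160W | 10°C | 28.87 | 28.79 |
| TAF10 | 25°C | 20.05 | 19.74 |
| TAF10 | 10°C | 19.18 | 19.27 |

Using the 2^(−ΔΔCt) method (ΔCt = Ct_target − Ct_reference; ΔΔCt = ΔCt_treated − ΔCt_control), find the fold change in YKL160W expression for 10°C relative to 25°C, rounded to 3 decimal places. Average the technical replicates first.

0.072

Mean Ct: YKL160W 25°C 25.695; YKL160W 10°C 28.830; TAF10 25°C 19.895; TAF10 10°C 19.225
ΔCt(25°C) = 25.695 − 19.895 = 5.800
ΔCt(10°C) = 28.830 − 19.225 = 9.605
ΔΔCt = 9.605 − 5.800 = 3.805
Fold change = 2^(−3.805) = 0.0715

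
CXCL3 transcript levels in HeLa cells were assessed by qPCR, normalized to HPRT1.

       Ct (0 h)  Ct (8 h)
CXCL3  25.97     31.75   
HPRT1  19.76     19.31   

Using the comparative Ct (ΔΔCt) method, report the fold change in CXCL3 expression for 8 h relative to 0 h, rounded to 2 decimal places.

ΔCt(0 h) = 25.970 − 19.760 = 6.210
ΔCt(8 h) = 31.750 − 19.310 = 12.440
ΔΔCt = 12.440 − 6.210 = 6.230
Fold change = 2^(−6.230) = 0.013

0.01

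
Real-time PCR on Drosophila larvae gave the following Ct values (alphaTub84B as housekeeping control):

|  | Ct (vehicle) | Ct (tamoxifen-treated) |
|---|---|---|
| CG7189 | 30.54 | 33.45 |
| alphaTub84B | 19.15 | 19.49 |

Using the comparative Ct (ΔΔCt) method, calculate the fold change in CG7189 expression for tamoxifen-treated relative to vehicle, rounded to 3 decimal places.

ΔCt(vehicle) = 30.540 − 19.150 = 11.390
ΔCt(tamoxifen-treated) = 33.450 − 19.490 = 13.960
ΔΔCt = 13.960 − 11.390 = 2.570
Fold change = 2^(−2.570) = 0.1684

0.168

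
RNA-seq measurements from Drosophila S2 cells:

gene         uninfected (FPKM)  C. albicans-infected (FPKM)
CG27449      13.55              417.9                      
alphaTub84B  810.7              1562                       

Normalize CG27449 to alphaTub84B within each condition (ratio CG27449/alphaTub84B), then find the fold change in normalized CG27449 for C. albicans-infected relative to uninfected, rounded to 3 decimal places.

CG27449/alphaTub84B (uninfected) = 13.55 / 810.7 = 0.016714
CG27449/alphaTub84B (C. albicans-infected) = 417.9 / 1562 = 0.26754
Fold change = 0.26754 / 0.016714 = 16.0071

16.007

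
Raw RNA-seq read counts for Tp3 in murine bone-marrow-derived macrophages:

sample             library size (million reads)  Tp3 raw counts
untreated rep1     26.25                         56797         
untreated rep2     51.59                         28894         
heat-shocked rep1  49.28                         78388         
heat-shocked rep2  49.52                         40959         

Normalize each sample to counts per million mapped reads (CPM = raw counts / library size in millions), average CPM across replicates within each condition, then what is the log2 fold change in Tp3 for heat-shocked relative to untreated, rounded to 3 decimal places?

-0.172

CPM(untreated rep1) = 56797 / 26.25 = 2163.6952
CPM(untreated rep2) = 28894 / 51.59 = 560.0698
CPM(heat-shocked rep1) = 78388 / 49.28 = 1590.6656
CPM(heat-shocked rep2) = 40959 / 49.52 = 827.1204
mean CPM(untreated) = 1361.8825; mean CPM(heat-shocked) = 1208.8930
Fold change = 1208.8930 / 1361.8825 = 0.88766
log2(0.88766) = -0.1719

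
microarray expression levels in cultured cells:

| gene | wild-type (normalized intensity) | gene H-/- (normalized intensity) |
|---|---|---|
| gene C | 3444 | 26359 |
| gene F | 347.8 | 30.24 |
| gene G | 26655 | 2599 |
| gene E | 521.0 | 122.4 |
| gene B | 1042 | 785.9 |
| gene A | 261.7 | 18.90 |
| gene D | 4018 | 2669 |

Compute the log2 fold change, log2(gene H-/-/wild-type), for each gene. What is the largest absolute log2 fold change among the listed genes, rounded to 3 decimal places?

3.791

log2(26359/3444) = 2.936  (gene C)
log2(30.24/347.8) = -3.524  (gene F)
log2(2599/26655) = -3.358  (gene G)
log2(122.4/521.0) = -2.090  (gene E)
log2(785.9/1042) = -0.407  (gene B)
log2(18.90/261.7) = -3.791  (gene A)
log2(2669/4018) = -0.590  (gene D)
The largest magnitude belongs to gene A.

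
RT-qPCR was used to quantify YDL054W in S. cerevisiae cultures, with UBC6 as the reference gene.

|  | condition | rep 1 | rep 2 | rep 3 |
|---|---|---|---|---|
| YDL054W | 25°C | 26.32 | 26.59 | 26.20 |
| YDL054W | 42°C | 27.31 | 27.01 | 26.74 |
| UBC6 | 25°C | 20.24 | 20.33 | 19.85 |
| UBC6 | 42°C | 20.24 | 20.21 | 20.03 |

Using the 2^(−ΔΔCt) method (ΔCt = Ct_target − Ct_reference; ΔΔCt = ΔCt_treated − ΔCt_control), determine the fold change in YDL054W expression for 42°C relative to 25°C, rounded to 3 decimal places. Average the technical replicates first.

Mean Ct: YDL054W 25°C 26.370; YDL054W 42°C 27.020; UBC6 25°C 20.140; UBC6 42°C 20.160
ΔCt(25°C) = 26.370 − 20.140 = 6.230
ΔCt(42°C) = 27.020 − 20.160 = 6.860
ΔΔCt = 6.860 − 6.230 = 0.630
Fold change = 2^(−0.630) = 0.6462

0.646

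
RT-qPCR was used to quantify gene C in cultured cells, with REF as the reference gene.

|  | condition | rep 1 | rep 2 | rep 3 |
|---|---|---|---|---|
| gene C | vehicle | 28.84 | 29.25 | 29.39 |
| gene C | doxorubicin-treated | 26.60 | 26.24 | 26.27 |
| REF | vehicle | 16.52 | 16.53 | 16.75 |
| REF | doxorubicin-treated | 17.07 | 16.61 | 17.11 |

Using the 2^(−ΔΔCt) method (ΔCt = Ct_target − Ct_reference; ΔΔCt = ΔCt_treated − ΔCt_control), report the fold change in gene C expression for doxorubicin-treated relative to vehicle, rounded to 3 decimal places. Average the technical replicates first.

8.694

Mean Ct: gene C vehicle 29.160; gene C doxorubicin-treated 26.370; REF vehicle 16.600; REF doxorubicin-treated 16.930
ΔCt(vehicle) = 29.160 − 16.600 = 12.560
ΔCt(doxorubicin-treated) = 26.370 − 16.930 = 9.440
ΔΔCt = 9.440 − 12.560 = -3.120
Fold change = 2^(−(-3.120)) = 2^3.120 = 8.6939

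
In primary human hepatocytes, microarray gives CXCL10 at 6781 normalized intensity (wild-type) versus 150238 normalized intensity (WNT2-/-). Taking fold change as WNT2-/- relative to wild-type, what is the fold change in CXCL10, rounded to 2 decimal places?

22.16

Fold change = 150238 / 6781 = 22.156
CXCL10 is upregulated.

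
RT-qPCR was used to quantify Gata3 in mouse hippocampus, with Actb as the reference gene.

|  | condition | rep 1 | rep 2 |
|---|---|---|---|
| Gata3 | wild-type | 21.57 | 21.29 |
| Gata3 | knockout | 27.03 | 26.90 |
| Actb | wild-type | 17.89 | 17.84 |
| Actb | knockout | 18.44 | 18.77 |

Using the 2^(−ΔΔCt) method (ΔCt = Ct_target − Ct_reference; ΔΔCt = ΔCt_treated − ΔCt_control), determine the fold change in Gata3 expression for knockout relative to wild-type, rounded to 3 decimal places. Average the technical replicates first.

0.036

Mean Ct: Gata3 wild-type 21.430; Gata3 knockout 26.965; Actb wild-type 17.865; Actb knockout 18.605
ΔCt(wild-type) = 21.430 − 17.865 = 3.565
ΔCt(knockout) = 26.965 − 18.605 = 8.360
ΔΔCt = 8.360 − 3.565 = 4.795
Fold change = 2^(−4.795) = 0.0360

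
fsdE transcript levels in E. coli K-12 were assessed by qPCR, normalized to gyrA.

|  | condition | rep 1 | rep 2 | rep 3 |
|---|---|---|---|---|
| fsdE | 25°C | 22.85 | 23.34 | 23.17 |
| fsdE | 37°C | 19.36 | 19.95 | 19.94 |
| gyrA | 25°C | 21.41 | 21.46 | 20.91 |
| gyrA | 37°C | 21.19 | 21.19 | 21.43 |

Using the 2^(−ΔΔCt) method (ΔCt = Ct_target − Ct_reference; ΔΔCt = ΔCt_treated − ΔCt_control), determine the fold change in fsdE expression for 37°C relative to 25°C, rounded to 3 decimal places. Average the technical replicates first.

Mean Ct: fsdE 25°C 23.120; fsdE 37°C 19.750; gyrA 25°C 21.260; gyrA 37°C 21.270
ΔCt(25°C) = 23.120 − 21.260 = 1.860
ΔCt(37°C) = 19.750 − 21.270 = -1.520
ΔΔCt = -1.520 − 1.860 = -3.380
Fold change = 2^(−(-3.380)) = 2^3.380 = 10.4107

10.411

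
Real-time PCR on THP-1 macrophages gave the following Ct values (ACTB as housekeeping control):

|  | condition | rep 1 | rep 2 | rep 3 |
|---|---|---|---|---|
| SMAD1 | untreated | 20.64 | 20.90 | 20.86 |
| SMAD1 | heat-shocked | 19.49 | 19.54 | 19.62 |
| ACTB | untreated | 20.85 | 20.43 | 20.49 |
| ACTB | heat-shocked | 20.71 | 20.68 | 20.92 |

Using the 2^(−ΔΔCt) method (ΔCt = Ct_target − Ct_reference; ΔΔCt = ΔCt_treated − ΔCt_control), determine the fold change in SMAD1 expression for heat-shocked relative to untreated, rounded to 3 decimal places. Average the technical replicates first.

Mean Ct: SMAD1 untreated 20.800; SMAD1 heat-shocked 19.550; ACTB untreated 20.590; ACTB heat-shocked 20.770
ΔCt(untreated) = 20.800 − 20.590 = 0.210
ΔCt(heat-shocked) = 19.550 − 20.770 = -1.220
ΔΔCt = -1.220 − 0.210 = -1.430
Fold change = 2^(−(-1.430)) = 2^1.430 = 2.6945

2.694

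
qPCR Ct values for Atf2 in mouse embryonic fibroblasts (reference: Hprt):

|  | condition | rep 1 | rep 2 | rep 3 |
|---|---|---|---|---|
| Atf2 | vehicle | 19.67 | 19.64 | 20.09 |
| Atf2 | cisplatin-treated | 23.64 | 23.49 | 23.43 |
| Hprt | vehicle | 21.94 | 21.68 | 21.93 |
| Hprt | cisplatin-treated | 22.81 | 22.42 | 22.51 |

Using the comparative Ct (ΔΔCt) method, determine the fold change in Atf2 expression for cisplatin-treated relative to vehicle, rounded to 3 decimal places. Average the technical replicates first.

0.126

Mean Ct: Atf2 vehicle 19.800; Atf2 cisplatin-treated 23.520; Hprt vehicle 21.850; Hprt cisplatin-treated 22.580
ΔCt(vehicle) = 19.800 − 21.850 = -2.050
ΔCt(cisplatin-treated) = 23.520 − 22.580 = 0.940
ΔΔCt = 0.940 − (-2.050) = 2.990
Fold change = 2^(−2.990) = 0.1259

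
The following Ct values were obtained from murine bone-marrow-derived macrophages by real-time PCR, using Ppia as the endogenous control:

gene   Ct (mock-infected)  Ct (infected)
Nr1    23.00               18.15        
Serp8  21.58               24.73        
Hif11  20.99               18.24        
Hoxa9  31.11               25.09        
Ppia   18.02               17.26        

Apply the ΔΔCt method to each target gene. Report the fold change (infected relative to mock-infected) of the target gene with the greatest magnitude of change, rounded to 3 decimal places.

38.319

Nr1: ΔΔCt = (18.15−17.26) − (23.00−18.02) = 0.89 − 4.98 = -4.09; fold change = 2^4.09 = 17.030
Serp8: ΔΔCt = (24.73−17.26) − (21.58−18.02) = 7.47 − 3.56 = 3.91; fold change = 2^-3.91 = 0.067
Hif11: ΔΔCt = (18.24−17.26) − (20.99−18.02) = 0.98 − 2.97 = -1.99; fold change = 2^1.99 = 3.972
Hoxa9: ΔΔCt = (25.09−17.26) − (31.11−18.02) = 7.83 − 13.09 = -5.26; fold change = 2^5.26 = 38.319
Hoxa9 has the largest |ΔΔCt| = 5.26.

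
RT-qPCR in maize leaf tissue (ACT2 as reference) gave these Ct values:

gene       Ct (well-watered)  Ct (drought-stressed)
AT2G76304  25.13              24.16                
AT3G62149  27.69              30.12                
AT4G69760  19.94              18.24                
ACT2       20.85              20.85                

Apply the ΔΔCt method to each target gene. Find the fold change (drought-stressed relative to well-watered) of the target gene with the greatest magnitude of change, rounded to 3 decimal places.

AT2G76304: ΔΔCt = (24.16−20.85) − (25.13−20.85) = 3.31 − 4.28 = -0.97; fold change = 2^0.97 = 1.959
AT3G62149: ΔΔCt = (30.12−20.85) − (27.69−20.85) = 9.27 − 6.84 = 2.43; fold change = 2^-2.43 = 0.186
AT4G69760: ΔΔCt = (18.24−20.85) − (19.94−20.85) = -2.61 − (-0.91) = -1.70; fold change = 2^1.70 = 3.249
AT3G62149 has the largest |ΔΔCt| = 2.43.

0.186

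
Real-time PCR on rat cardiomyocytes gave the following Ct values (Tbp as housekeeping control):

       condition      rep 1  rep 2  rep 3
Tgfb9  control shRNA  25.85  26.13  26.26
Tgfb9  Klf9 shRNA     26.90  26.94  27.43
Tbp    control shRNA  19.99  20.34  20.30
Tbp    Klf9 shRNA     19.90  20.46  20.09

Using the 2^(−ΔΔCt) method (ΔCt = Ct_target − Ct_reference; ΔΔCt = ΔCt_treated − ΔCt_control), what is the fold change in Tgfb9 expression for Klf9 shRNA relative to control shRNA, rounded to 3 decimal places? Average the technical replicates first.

0.476

Mean Ct: Tgfb9 control shRNA 26.080; Tgfb9 Klf9 shRNA 27.090; Tbp control shRNA 20.210; Tbp Klf9 shRNA 20.150
ΔCt(control shRNA) = 26.080 − 20.210 = 5.870
ΔCt(Klf9 shRNA) = 27.090 − 20.150 = 6.940
ΔΔCt = 6.940 − 5.870 = 1.070
Fold change = 2^(−1.070) = 0.4763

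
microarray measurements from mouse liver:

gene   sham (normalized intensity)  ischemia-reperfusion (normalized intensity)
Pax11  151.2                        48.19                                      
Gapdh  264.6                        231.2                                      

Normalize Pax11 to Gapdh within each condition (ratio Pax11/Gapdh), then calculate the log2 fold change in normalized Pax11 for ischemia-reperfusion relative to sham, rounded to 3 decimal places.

-1.455

Pax11/Gapdh (sham) = 151.2 / 264.6 = 0.57143
Pax11/Gapdh (ischemia-reperfusion) = 48.19 / 231.2 = 0.20843
Fold change = 0.20843 / 0.57143 = 0.3648
log2(0.3648) = -1.4550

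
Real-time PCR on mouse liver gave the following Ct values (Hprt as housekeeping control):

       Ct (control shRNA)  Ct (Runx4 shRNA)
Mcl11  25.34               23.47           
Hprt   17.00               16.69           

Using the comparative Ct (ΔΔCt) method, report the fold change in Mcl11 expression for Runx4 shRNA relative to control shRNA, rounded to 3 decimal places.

2.949

ΔCt(control shRNA) = 25.340 − 17.000 = 8.340
ΔCt(Runx4 shRNA) = 23.470 − 16.690 = 6.780
ΔΔCt = 6.780 − 8.340 = -1.560
Fold change = 2^(−(-1.560)) = 2^1.560 = 2.9485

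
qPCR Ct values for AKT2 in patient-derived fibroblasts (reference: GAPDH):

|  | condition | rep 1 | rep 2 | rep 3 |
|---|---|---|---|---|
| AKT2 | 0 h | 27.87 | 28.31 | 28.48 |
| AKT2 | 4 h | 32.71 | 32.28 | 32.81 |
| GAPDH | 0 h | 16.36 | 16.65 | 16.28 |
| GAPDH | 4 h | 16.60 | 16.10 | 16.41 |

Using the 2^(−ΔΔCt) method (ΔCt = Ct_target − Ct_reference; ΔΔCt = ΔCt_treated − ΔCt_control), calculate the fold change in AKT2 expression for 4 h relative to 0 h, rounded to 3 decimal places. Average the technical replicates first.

0.046

Mean Ct: AKT2 0 h 28.220; AKT2 4 h 32.600; GAPDH 0 h 16.430; GAPDH 4 h 16.370
ΔCt(0 h) = 28.220 − 16.430 = 11.790
ΔCt(4 h) = 32.600 − 16.370 = 16.230
ΔΔCt = 16.230 − 11.790 = 4.440
Fold change = 2^(−4.440) = 0.0461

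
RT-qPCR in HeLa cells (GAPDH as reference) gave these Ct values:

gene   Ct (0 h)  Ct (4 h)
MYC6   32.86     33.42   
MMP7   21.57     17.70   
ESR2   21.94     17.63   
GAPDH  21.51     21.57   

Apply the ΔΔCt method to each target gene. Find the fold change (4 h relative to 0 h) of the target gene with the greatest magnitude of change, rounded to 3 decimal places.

MYC6: ΔΔCt = (33.42−21.57) − (32.86−21.51) = 11.85 − 11.35 = 0.50; fold change = 2^-0.50 = 0.707
MMP7: ΔΔCt = (17.70−21.57) − (21.57−21.51) = -3.87 − 0.06 = -3.93; fold change = 2^3.93 = 15.242
ESR2: ΔΔCt = (17.63−21.57) − (21.94−21.51) = -3.94 − 0.43 = -4.37; fold change = 2^4.37 = 20.678
ESR2 has the largest |ΔΔCt| = 4.37.

20.678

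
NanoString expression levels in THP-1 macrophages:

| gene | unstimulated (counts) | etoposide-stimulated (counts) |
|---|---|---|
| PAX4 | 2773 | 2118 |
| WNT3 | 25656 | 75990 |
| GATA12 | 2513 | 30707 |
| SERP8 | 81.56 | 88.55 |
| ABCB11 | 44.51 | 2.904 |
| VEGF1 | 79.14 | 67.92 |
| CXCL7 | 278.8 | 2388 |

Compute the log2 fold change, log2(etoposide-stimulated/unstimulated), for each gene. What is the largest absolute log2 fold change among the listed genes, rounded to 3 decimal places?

log2(2118/2773) = -0.389  (PAX4)
log2(75990/25656) = 1.567  (WNT3)
log2(30707/2513) = 3.611  (GATA12)
log2(88.55/81.56) = 0.119  (SERP8)
log2(2.904/44.51) = -3.938  (ABCB11)
log2(67.92/79.14) = -0.221  (VEGF1)
log2(2388/278.8) = 3.099  (CXCL7)
The largest magnitude belongs to ABCB11.

3.938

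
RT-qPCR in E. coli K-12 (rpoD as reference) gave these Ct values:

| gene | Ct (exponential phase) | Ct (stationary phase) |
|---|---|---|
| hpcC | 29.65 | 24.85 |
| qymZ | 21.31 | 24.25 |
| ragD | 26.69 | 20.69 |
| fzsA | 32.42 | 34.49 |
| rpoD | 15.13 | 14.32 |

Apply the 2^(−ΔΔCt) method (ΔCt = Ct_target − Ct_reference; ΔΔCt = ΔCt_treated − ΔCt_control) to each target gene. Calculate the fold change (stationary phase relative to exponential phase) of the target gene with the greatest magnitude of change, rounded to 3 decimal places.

hpcC: ΔΔCt = (24.85−14.32) − (29.65−15.13) = 10.53 − 14.52 = -3.99; fold change = 2^3.99 = 15.889
qymZ: ΔΔCt = (24.25−14.32) − (21.31−15.13) = 9.93 − 6.18 = 3.75; fold change = 2^-3.75 = 0.074
ragD: ΔΔCt = (20.69−14.32) − (26.69−15.13) = 6.37 − 11.56 = -5.19; fold change = 2^5.19 = 36.504
fzsA: ΔΔCt = (34.49−14.32) − (32.42−15.13) = 20.17 − 17.29 = 2.88; fold change = 2^-2.88 = 0.136
ragD has the largest |ΔΔCt| = 5.19.

36.504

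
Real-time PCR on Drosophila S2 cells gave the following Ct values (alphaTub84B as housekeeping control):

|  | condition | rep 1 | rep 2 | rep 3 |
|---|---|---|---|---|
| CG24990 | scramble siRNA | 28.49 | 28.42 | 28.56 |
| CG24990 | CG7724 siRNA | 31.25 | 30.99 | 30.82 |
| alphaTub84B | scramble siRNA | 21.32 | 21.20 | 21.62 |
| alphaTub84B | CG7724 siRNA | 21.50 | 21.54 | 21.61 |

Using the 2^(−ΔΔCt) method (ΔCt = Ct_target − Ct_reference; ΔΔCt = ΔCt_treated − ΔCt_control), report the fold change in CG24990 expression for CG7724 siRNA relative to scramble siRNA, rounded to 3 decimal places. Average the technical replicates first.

Mean Ct: CG24990 scramble siRNA 28.490; CG24990 CG7724 siRNA 31.020; alphaTub84B scramble siRNA 21.380; alphaTub84B CG7724 siRNA 21.550
ΔCt(scramble siRNA) = 28.490 − 21.380 = 7.110
ΔCt(CG7724 siRNA) = 31.020 − 21.550 = 9.470
ΔΔCt = 9.470 − 7.110 = 2.360
Fold change = 2^(−2.360) = 0.1948

0.195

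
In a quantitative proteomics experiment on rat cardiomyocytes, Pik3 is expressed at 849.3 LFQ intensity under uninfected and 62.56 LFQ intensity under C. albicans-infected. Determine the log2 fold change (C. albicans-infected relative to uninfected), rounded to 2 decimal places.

Fold change = 62.56 / 849.3 = 0.0737
log2(0.0737) = -3.763

-3.76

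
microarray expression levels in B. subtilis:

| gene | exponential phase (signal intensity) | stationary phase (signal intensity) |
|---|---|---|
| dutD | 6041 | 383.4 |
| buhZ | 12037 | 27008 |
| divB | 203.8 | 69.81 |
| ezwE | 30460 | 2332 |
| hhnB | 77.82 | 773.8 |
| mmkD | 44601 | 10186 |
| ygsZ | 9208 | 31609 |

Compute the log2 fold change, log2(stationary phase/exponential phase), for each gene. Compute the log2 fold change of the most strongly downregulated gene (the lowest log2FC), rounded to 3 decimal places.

log2(383.4/6041) = -3.978  (dutD)
log2(27008/12037) = 1.166  (buhZ)
log2(69.81/203.8) = -1.546  (divB)
log2(2332/30460) = -3.707  (ezwE)
log2(773.8/77.82) = 3.314  (hhnB)
log2(10186/44601) = -2.130  (mmkD)
log2(31609/9208) = 1.779  (ygsZ)
dutD is most strongly downregulated.

-3.978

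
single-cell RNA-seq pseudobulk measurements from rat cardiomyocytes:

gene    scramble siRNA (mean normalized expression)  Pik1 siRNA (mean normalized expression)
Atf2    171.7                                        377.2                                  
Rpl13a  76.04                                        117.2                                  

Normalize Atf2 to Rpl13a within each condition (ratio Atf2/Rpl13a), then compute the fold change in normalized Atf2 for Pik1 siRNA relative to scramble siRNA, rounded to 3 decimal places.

Atf2/Rpl13a (scramble siRNA) = 171.7 / 76.04 = 2.258
Atf2/Rpl13a (Pik1 siRNA) = 377.2 / 117.2 = 3.2184
Fold change = 3.2184 / 2.258 = 1.4253

1.425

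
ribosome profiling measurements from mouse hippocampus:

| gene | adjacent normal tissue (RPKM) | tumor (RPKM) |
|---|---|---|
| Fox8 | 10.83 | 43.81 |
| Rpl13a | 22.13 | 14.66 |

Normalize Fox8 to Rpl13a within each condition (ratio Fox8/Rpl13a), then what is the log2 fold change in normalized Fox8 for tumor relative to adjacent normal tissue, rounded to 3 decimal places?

Fox8/Rpl13a (adjacent normal tissue) = 10.83 / 22.13 = 0.48938
Fox8/Rpl13a (tumor) = 43.81 / 14.66 = 2.9884
Fold change = 2.9884 / 0.48938 = 6.1065
log2(6.1065) = 2.6103

2.610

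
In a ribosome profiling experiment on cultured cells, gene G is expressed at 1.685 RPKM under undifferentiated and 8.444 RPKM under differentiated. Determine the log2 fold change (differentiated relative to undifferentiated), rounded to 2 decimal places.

Fold change = 8.444 / 1.685 = 5.0113
log2(5.0113) = 2.325

2.33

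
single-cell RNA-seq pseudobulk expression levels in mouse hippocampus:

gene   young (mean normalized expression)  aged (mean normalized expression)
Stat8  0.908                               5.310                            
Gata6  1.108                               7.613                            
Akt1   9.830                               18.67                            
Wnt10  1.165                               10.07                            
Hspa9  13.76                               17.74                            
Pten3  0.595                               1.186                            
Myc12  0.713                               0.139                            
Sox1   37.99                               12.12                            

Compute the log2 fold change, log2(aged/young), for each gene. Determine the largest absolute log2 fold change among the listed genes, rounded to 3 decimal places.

log2(5.310/0.908) = 2.548  (Stat8)
log2(7.613/1.108) = 2.781  (Gata6)
log2(18.67/9.830) = 0.925  (Akt1)
log2(10.07/1.165) = 3.112  (Wnt10)
log2(17.74/13.76) = 0.367  (Hspa9)
log2(1.186/0.595) = 0.995  (Pten3)
log2(0.139/0.713) = -2.359  (Myc12)
log2(12.12/37.99) = -1.648  (Sox1)
The largest magnitude belongs to Wnt10.

3.112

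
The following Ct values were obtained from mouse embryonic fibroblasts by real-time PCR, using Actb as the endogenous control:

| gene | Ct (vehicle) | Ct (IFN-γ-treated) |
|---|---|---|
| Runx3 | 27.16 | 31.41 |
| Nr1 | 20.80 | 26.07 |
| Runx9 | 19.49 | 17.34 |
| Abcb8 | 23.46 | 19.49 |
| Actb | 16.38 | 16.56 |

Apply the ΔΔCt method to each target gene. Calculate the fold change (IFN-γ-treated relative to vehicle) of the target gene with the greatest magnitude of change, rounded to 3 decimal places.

Runx3: ΔΔCt = (31.41−16.56) − (27.16−16.38) = 14.85 − 10.78 = 4.07; fold change = 2^-4.07 = 0.060
Nr1: ΔΔCt = (26.07−16.56) − (20.80−16.38) = 9.51 − 4.42 = 5.09; fold change = 2^-5.09 = 0.029
Runx9: ΔΔCt = (17.34−16.56) − (19.49−16.38) = 0.78 − 3.11 = -2.33; fold change = 2^2.33 = 5.028
Abcb8: ΔΔCt = (19.49−16.56) − (23.46−16.38) = 2.93 − 7.08 = -4.15; fold change = 2^4.15 = 17.753
Nr1 has the largest |ΔΔCt| = 5.09.

0.029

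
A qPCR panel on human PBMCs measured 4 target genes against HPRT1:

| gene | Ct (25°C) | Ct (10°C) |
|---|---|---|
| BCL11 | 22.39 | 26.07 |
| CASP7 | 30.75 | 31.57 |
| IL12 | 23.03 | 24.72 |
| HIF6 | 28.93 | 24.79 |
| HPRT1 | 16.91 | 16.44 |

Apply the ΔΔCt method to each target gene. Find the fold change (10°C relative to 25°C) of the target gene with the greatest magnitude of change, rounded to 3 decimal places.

0.056

BCL11: ΔΔCt = (26.07−16.44) − (22.39−16.91) = 9.63 − 5.48 = 4.15; fold change = 2^-4.15 = 0.056
CASP7: ΔΔCt = (31.57−16.44) − (30.75−16.91) = 15.13 − 13.84 = 1.29; fold change = 2^-1.29 = 0.409
IL12: ΔΔCt = (24.72−16.44) − (23.03−16.91) = 8.28 − 6.12 = 2.16; fold change = 2^-2.16 = 0.224
HIF6: ΔΔCt = (24.79−16.44) − (28.93−16.91) = 8.35 − 12.02 = -3.67; fold change = 2^3.67 = 12.729
BCL11 has the largest |ΔΔCt| = 4.15.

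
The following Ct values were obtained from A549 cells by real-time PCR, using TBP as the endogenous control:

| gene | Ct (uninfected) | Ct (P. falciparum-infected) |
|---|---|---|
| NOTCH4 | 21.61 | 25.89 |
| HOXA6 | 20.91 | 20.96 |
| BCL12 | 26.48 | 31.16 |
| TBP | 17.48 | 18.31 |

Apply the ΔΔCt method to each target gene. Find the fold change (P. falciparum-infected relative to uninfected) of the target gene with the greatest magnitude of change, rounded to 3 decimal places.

NOTCH4: ΔΔCt = (25.89−18.31) − (21.61−17.48) = 7.58 − 4.13 = 3.45; fold change = 2^-3.45 = 0.092
HOXA6: ΔΔCt = (20.96−18.31) − (20.91−17.48) = 2.65 − 3.43 = -0.78; fold change = 2^0.78 = 1.717
BCL12: ΔΔCt = (31.16−18.31) − (26.48−17.48) = 12.85 − 9.00 = 3.85; fold change = 2^-3.85 = 0.069
BCL12 has the largest |ΔΔCt| = 3.85.

0.069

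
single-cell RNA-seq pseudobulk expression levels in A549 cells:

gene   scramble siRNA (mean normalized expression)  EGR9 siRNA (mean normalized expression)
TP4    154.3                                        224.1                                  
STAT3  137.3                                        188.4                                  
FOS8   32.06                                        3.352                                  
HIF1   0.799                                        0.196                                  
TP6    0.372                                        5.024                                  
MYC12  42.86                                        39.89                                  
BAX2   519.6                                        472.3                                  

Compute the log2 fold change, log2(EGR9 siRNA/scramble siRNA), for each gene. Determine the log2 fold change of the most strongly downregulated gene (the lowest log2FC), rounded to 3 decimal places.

-3.258

log2(224.1/154.3) = 0.538  (TP4)
log2(188.4/137.3) = 0.456  (STAT3)
log2(3.352/32.06) = -3.258  (FOS8)
log2(0.196/0.799) = -2.027  (HIF1)
log2(5.024/0.372) = 3.755  (TP6)
log2(39.89/42.86) = -0.104  (MYC12)
log2(472.3/519.6) = -0.138  (BAX2)
FOS8 is most strongly downregulated.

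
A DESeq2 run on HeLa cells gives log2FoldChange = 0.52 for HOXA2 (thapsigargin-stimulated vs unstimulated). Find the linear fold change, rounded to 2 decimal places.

Fold change = 2^(0.52) = 1.434

1.43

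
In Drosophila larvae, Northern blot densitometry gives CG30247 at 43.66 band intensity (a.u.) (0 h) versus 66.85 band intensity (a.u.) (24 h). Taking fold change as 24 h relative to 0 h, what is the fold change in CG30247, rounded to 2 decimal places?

1.53

Fold change = 66.85 / 43.66 = 1.531
CG30247 is upregulated.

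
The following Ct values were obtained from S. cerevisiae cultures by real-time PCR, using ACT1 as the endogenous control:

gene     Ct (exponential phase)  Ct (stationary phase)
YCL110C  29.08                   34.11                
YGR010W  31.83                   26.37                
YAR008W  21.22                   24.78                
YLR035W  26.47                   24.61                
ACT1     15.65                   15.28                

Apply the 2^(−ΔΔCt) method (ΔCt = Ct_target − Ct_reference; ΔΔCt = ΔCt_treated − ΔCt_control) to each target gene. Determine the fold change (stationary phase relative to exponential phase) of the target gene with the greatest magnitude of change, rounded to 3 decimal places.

0.024

YCL110C: ΔΔCt = (34.11−15.28) − (29.08−15.65) = 18.83 − 13.43 = 5.40; fold change = 2^-5.40 = 0.024
YGR010W: ΔΔCt = (26.37−15.28) − (31.83−15.65) = 11.09 − 16.18 = -5.09; fold change = 2^5.09 = 34.060
YAR008W: ΔΔCt = (24.78−15.28) − (21.22−15.65) = 9.50 − 5.57 = 3.93; fold change = 2^-3.93 = 0.066
YLR035W: ΔΔCt = (24.61−15.28) − (26.47−15.65) = 9.33 − 10.82 = -1.49; fold change = 2^1.49 = 2.809
YCL110C has the largest |ΔΔCt| = 5.40.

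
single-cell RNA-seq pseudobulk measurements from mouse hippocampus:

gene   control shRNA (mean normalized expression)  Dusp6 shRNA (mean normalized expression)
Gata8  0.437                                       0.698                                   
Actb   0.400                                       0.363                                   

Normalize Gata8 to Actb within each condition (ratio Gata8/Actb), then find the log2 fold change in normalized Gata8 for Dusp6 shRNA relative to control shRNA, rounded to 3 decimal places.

0.816

Gata8/Actb (control shRNA) = 0.437 / 0.400 = 1.0925
Gata8/Actb (Dusp6 shRNA) = 0.698 / 0.363 = 1.9229
Fold change = 1.9229 / 1.0925 = 1.7601
log2(1.7601) = 0.8156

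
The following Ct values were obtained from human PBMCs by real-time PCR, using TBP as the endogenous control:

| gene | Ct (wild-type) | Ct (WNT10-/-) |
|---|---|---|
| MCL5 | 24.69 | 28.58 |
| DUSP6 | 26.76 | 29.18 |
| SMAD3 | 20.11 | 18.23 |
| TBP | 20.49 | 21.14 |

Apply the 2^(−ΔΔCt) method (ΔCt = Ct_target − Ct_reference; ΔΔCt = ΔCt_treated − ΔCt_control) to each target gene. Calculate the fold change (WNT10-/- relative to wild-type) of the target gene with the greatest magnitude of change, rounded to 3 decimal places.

0.106

MCL5: ΔΔCt = (28.58−21.14) − (24.69−20.49) = 7.44 − 4.20 = 3.24; fold change = 2^-3.24 = 0.106
DUSP6: ΔΔCt = (29.18−21.14) − (26.76−20.49) = 8.04 − 6.27 = 1.77; fold change = 2^-1.77 = 0.293
SMAD3: ΔΔCt = (18.23−21.14) − (20.11−20.49) = -2.91 − (-0.38) = -2.53; fold change = 2^2.53 = 5.776
MCL5 has the largest |ΔΔCt| = 3.24.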